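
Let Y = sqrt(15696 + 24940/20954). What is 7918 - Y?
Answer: 7918 - sqrt(1723041783374)/10477 ≈ 7792.7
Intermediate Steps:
Y = sqrt(1723041783374)/10477 (Y = sqrt(15696 + 24940*(1/20954)) = sqrt(15696 + 12470/10477) = sqrt(164459462/10477) = sqrt(1723041783374)/10477 ≈ 125.29)
7918 - Y = 7918 - sqrt(1723041783374)/10477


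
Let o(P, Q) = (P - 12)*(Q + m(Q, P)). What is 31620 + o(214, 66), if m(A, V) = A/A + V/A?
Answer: 1511696/33 ≈ 45809.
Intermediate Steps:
m(A, V) = 1 + V/A
o(P, Q) = (-12 + P)*(Q + (P + Q)/Q) (o(P, Q) = (P - 12)*(Q + (Q + P)/Q) = (-12 + P)*(Q + (P + Q)/Q))
31620 + o(214, 66) = 31620 + (-12*214 - 12*66 + 214*(214 + 66) + 66²*(-12 + 214))/66 = 31620 + (-2568 - 792 + 214*280 + 4356*202)/66 = 31620 + (-2568 - 792 + 59920 + 879912)/66 = 31620 + (1/66)*936472 = 31620 + 468236/33 = 1511696/33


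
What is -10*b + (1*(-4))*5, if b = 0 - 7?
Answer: 50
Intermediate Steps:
b = -7
-10*b + (1*(-4))*5 = -10*(-7) + (1*(-4))*5 = 70 - 4*5 = 70 - 20 = 50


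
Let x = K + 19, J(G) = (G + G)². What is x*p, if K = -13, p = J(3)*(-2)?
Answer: -432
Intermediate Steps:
J(G) = 4*G² (J(G) = (2*G)² = 4*G²)
p = -72 (p = (4*3²)*(-2) = (4*9)*(-2) = 36*(-2) = -72)
x = 6 (x = -13 + 19 = 6)
x*p = 6*(-72) = -432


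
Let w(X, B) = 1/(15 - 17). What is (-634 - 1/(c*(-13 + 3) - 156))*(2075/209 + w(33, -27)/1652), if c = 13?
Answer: -1243076326893/197493296 ≈ -6294.3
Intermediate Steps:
w(X, B) = -½ (w(X, B) = 1/(-2) = -½)
(-634 - 1/(c*(-13 + 3) - 156))*(2075/209 + w(33, -27)/1652) = (-634 - 1/(13*(-13 + 3) - 156))*(2075/209 - ½/1652) = (-634 - 1/(13*(-10) - 156))*(2075*(1/209) - ½*1/1652) = (-634 - 1/(-130 - 156))*(2075/209 - 1/3304) = (-634 - 1/(-286))*(6855591/690536) = (-634 - 1*(-1/286))*(6855591/690536) = (-634 + 1/286)*(6855591/690536) = -181323/286*6855591/690536 = -1243076326893/197493296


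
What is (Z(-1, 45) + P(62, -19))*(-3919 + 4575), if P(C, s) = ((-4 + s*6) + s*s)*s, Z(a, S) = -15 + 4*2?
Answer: -3033344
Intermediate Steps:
Z(a, S) = -7 (Z(a, S) = -15 + 8 = -7)
P(C, s) = s*(-4 + s**2 + 6*s) (P(C, s) = ((-4 + 6*s) + s**2)*s = (-4 + s**2 + 6*s)*s = s*(-4 + s**2 + 6*s))
(Z(-1, 45) + P(62, -19))*(-3919 + 4575) = (-7 - 19*(-4 + (-19)**2 + 6*(-19)))*(-3919 + 4575) = (-7 - 19*(-4 + 361 - 114))*656 = (-7 - 19*243)*656 = (-7 - 4617)*656 = -4624*656 = -3033344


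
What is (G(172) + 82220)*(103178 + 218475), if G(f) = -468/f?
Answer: 1137153681979/43 ≈ 2.6445e+10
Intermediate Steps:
(G(172) + 82220)*(103178 + 218475) = (-468/172 + 82220)*(103178 + 218475) = (-468*1/172 + 82220)*321653 = (-117/43 + 82220)*321653 = (3535343/43)*321653 = 1137153681979/43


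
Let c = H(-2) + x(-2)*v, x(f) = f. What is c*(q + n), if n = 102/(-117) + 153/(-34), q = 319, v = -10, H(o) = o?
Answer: 73389/13 ≈ 5645.3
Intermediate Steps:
n = -419/78 (n = 102*(-1/117) + 153*(-1/34) = -34/39 - 9/2 = -419/78 ≈ -5.3718)
c = 18 (c = -2 - 2*(-10) = -2 + 20 = 18)
c*(q + n) = 18*(319 - 419/78) = 18*(24463/78) = 73389/13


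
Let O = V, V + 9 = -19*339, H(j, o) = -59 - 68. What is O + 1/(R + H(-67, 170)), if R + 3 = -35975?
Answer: -232877251/36105 ≈ -6450.0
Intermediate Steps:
R = -35978 (R = -3 - 35975 = -35978)
H(j, o) = -127
V = -6450 (V = -9 - 19*339 = -9 - 6441 = -6450)
O = -6450
O + 1/(R + H(-67, 170)) = -6450 + 1/(-35978 - 127) = -6450 + 1/(-36105) = -6450 - 1/36105 = -232877251/36105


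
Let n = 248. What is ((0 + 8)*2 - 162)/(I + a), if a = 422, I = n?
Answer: -73/335 ≈ -0.21791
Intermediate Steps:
I = 248
((0 + 8)*2 - 162)/(I + a) = ((0 + 8)*2 - 162)/(248 + 422) = (8*2 - 162)/670 = (16 - 162)*(1/670) = -146*1/670 = -73/335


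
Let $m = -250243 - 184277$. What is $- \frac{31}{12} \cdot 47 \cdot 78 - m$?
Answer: $\frac{850099}{2} \approx 4.2505 \cdot 10^{5}$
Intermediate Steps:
$m = -434520$
$- \frac{31}{12} \cdot 47 \cdot 78 - m = - \frac{31}{12} \cdot 47 \cdot 78 - -434520 = \left(-31\right) \frac{1}{12} \cdot 47 \cdot 78 + 434520 = \left(- \frac{31}{12}\right) 47 \cdot 78 + 434520 = \left(- \frac{1457}{12}\right) 78 + 434520 = - \frac{18941}{2} + 434520 = \frac{850099}{2}$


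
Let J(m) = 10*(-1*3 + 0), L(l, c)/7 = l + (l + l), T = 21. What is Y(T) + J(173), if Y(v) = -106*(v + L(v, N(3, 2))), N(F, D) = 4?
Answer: -49002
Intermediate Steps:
L(l, c) = 21*l (L(l, c) = 7*(l + (l + l)) = 7*(l + 2*l) = 7*(3*l) = 21*l)
J(m) = -30 (J(m) = 10*(-3 + 0) = 10*(-3) = -30)
Y(v) = -2332*v (Y(v) = -106*(v + 21*v) = -2332*v)
Y(T) + J(173) = -2332*21 - 30 = -48972 - 30 = -49002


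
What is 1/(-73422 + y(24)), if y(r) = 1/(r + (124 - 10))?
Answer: -138/10132235 ≈ -1.3620e-5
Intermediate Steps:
y(r) = 1/(114 + r) (y(r) = 1/(r + 114) = 1/(114 + r))
1/(-73422 + y(24)) = 1/(-73422 + 1/(114 + 24)) = 1/(-73422 + 1/138) = 1/(-10132235/138) = -138/10132235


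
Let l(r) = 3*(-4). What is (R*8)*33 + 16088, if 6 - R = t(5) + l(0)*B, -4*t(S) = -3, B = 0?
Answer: 17474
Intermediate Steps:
t(S) = ¾ (t(S) = -¼*(-3) = ¾)
l(r) = -12
R = 21/4 (R = 6 - (¾ - 12*0) = 6 - (¾ + 0) = 6 - 1*¾ = 6 - ¾ = 21/4 ≈ 5.2500)
(R*8)*33 + 16088 = ((21/4)*8)*33 + 16088 = 42*33 + 16088 = 1386 + 16088 = 17474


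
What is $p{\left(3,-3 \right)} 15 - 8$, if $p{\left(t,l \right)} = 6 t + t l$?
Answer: $127$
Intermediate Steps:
$p{\left(t,l \right)} = 6 t + l t$
$p{\left(3,-3 \right)} 15 - 8 = 3 \left(6 - 3\right) 15 - 8 = 3 \cdot 3 \cdot 15 - 8 = 9 \cdot 15 - 8 = 135 - 8 = 127$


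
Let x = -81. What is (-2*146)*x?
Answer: 23652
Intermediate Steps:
(-2*146)*x = -2*146*(-81) = -292*(-81) = 23652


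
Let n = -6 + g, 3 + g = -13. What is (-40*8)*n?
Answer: 7040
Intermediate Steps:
g = -16 (g = -3 - 13 = -16)
n = -22 (n = -6 - 16 = -22)
(-40*8)*n = -40*8*(-22) = -320*(-22) = 7040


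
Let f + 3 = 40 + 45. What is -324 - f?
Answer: -406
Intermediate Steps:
f = 82 (f = -3 + (40 + 45) = -3 + 85 = 82)
-324 - f = -324 - 1*82 = -324 - 82 = -406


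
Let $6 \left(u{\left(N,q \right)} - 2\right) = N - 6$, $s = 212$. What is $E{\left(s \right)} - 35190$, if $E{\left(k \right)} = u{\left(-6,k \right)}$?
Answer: $-35190$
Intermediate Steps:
$u{\left(N,q \right)} = 1 + \frac{N}{6}$ ($u{\left(N,q \right)} = 2 + \frac{N - 6}{6} = 2 + \frac{-6 + N}{6} = 2 + \left(-1 + \frac{N}{6}\right) = 1 + \frac{N}{6}$)
$E{\left(k \right)} = 0$ ($E{\left(k \right)} = 1 + \frac{1}{6} \left(-6\right) = 1 - 1 = 0$)
$E{\left(s \right)} - 35190 = 0 - 35190 = -35190$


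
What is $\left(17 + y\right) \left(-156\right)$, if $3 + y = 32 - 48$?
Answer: $312$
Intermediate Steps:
$y = -19$ ($y = -3 + \left(32 - 48\right) = -3 - 16 = -19$)
$\left(17 + y\right) \left(-156\right) = \left(17 - 19\right) \left(-156\right) = \left(-2\right) \left(-156\right) = 312$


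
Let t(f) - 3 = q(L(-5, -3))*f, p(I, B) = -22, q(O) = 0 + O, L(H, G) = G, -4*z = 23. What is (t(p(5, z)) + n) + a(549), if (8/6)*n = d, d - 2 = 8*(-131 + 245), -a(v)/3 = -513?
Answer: 4587/2 ≈ 2293.5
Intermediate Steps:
z = -23/4 (z = -¼*23 = -23/4 ≈ -5.7500)
q(O) = O
a(v) = 1539 (a(v) = -3*(-513) = 1539)
t(f) = 3 - 3*f
d = 914 (d = 2 + 8*(-131 + 245) = 2 + 8*114 = 2 + 912 = 914)
n = 1371/2 (n = (¾)*914 = 1371/2 ≈ 685.50)
(t(p(5, z)) + n) + a(549) = ((3 - 3*(-22)) + 1371/2) + 1539 = ((3 + 66) + 1371/2) + 1539 = (69 + 1371/2) + 1539 = 1509/2 + 1539 = 4587/2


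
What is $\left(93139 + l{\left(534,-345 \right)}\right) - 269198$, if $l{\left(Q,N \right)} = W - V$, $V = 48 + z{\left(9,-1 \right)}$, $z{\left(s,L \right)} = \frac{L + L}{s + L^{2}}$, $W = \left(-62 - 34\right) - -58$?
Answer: $- \frac{880724}{5} \approx -1.7614 \cdot 10^{5}$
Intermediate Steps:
$W = -38$ ($W = \left(-62 - 34\right) + 58 = -96 + 58 = -38$)
$z{\left(s,L \right)} = \frac{2 L}{s + L^{2}}$
$V = \frac{239}{5}$ ($V = 48 + 2 \left(-1\right) \frac{1}{9 + \left(-1\right)^{2}} = 48 + 2 \left(-1\right) \frac{1}{9 + 1} = 48 + 2 \left(-1\right) \frac{1}{10} = 48 - \frac{1}{5} = \frac{239}{5} \approx 47.8$)
$l{\left(Q,N \right)} = - \frac{429}{5}$ ($l{\left(Q,N \right)} = -38 - \frac{239}{5} = - \frac{429}{5}$)
$\left(93139 + l{\left(534,-345 \right)}\right) - 269198 = \left(93139 - \frac{429}{5}\right) - 269198 = \frac{465266}{5} - 269198 = - \frac{880724}{5}$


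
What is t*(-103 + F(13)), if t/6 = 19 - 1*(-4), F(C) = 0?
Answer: -14214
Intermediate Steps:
t = 138 (t = 6*(19 - 1*(-4)) = 6*(19 + 4) = 6*23 = 138)
t*(-103 + F(13)) = 138*(-103 + 0) = 138*(-103) = -14214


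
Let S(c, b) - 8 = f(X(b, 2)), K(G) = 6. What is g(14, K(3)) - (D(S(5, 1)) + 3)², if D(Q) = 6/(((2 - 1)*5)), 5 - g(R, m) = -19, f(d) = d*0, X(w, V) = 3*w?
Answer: 159/25 ≈ 6.3600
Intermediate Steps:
f(d) = 0
g(R, m) = 24 (g(R, m) = 5 - 1*(-19) = 5 + 19 = 24)
S(c, b) = 8 (S(c, b) = 8 + 0 = 8)
D(Q) = 6/5 (D(Q) = 6/((1*5)) = 6/5)
g(14, K(3)) - (D(S(5, 1)) + 3)² = 24 - (6/5 + 3)² = 24 - (21/5)² = 24 - 1*441/25 = 24 - 441/25 = 159/25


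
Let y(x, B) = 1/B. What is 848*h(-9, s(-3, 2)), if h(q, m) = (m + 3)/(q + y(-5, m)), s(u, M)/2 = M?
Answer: -3392/5 ≈ -678.40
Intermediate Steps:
s(u, M) = 2*M
h(q, m) = (3 + m)/(q + 1/m) (h(q, m) = (m + 3)/(q + 1/m) = (3 + m)/(q + 1/m))
848*h(-9, s(-3, 2)) = 848*((2*2)*(3 + 2*2)/(1 + (2*2)*(-9))) = 848*(4*(3 + 4)/(1 + 4*(-9))) = 848*(4*7/(1 - 36)) = 848*(4*7/(-35)) = 848*(4*(-1/35)*7) = 848*(-⅘) = -3392/5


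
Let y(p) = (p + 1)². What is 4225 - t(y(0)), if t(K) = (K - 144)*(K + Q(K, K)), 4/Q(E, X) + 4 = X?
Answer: 12532/3 ≈ 4177.3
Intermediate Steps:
Q(E, X) = 4/(-4 + X)
y(p) = (1 + p)²
t(K) = (-144 + K)*(K + 4/(-4 + K)) (t(K) = (K - 144)*(K + 4/(-4 + K)) = (-144 + K)*(K + 4/(-4 + K)))
4225 - t(y(0)) = 4225 - (-576 + 4*(1 + 0)² + (1 + 0)²*(-144 + (1 + 0)²)*(-4 + (1 + 0)²))/(-4 + (1 + 0)²) = 4225 - (-576 + 4*1² + 1²*(-144 + 1²)*(-4 + 1²))/(-4 + 1²) = 4225 - (-576 + 4*1 + 1*(-144 + 1)*(-4 + 1))/(-4 + 1) = 4225 - (-576 + 4 + 1*(-143)*(-3))/(-3) = 4225 - (-1)*(-576 + 4 + 429)/3 = 4225 - (-1)*(-143)/3 = 4225 - 1*143/3 = 4225 - 143/3 = 12532/3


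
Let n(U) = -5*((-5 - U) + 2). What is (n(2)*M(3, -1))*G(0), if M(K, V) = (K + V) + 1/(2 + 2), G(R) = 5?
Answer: 1125/4 ≈ 281.25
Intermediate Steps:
n(U) = 15 + 5*U (n(U) = -5*(-3 - U) = 15 + 5*U)
M(K, V) = ¼ + K + V (M(K, V) = (K + V) + 1/4 = (K + V) + ¼ = ¼ + K + V)
(n(2)*M(3, -1))*G(0) = ((15 + 5*2)*(¼ + 3 - 1))*5 = ((15 + 10)*(9/4))*5 = (25*(9/4))*5 = (225/4)*5 = 1125/4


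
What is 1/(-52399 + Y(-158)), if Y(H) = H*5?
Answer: -1/53189 ≈ -1.8801e-5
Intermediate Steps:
Y(H) = 5*H
1/(-52399 + Y(-158)) = 1/(-52399 + 5*(-158)) = 1/(-52399 - 790) = 1/(-53189) = -1/53189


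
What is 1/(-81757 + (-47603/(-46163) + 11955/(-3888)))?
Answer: -59827248/4891418580803 ≈ -1.2231e-5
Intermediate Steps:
1/(-81757 + (-47603/(-46163) + 11955/(-3888))) = 1/(-81757 + (-47603*(-1/46163) + 11955*(-1/3888))) = 1/(-81757 + (47603/46163 - 3985/1296)) = 1/(-81757 - 122266067/59827248) = 1/(-4891418580803/59827248) = -59827248/4891418580803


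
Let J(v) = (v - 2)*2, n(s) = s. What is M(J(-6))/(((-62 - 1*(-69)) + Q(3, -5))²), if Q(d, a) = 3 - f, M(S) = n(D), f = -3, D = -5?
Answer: -5/169 ≈ -0.029586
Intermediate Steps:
J(v) = -4 + 2*v (J(v) = (-2 + v)*2 = -4 + 2*v)
M(S) = -5
Q(d, a) = 6 (Q(d, a) = 3 - 1*(-3) = 3 + 3 = 6)
M(J(-6))/(((-62 - 1*(-69)) + Q(3, -5))²) = -5/((-62 - 1*(-69)) + 6)² = -5/((-62 + 69) + 6)² = -5/(7 + 6)² = -5/(13²) = -5/169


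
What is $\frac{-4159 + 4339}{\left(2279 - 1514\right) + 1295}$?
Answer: $\frac{9}{103} \approx 0.087379$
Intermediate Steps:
$\frac{-4159 + 4339}{\left(2279 - 1514\right) + 1295} = \frac{180}{765 + 1295} = \frac{180}{2060} = 180 \cdot \frac{1}{2060} = \frac{9}{103}$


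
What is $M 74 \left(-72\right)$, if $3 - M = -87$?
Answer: $-479520$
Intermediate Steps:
$M = 90$ ($M = 3 - -87 = 3 + 87 = 90$)
$M 74 \left(-72\right) = 90 \cdot 74 \left(-72\right) = 6660 \left(-72\right) = -479520$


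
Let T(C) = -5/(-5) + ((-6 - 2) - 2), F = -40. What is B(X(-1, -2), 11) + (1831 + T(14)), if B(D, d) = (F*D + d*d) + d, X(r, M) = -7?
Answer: 2234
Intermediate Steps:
B(D, d) = d + d² - 40*D (B(D, d) = (-40*D + d*d) + d = (-40*D + d²) + d = (d² - 40*D) + d = d + d² - 40*D)
T(C) = -9 (T(C) = -5*(-⅕) + (-8 - 2) = 1 - 10 = -9)
B(X(-1, -2), 11) + (1831 + T(14)) = (11 + 11² - 40*(-7)) + (1831 - 9) = (11 + 121 + 280) + 1822 = 412 + 1822 = 2234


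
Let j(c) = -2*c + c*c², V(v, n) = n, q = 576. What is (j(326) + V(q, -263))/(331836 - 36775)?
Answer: 34645061/295061 ≈ 117.42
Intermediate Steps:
j(c) = c³ - 2*c (j(c) = -2*c + c³ = c³ - 2*c)
(j(326) + V(q, -263))/(331836 - 36775) = (326*(-2 + 326²) - 263)/(331836 - 36775) = (326*(-2 + 106276) - 263)/295061 = (326*106274 - 263)*(1/295061) = (34645324 - 263)*(1/295061) = 34645061*(1/295061) = 34645061/295061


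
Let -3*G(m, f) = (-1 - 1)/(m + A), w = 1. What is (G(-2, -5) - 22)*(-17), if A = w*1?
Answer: 1156/3 ≈ 385.33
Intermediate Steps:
A = 1 (A = 1*1 = 1)
G(m, f) = 2/(3*(1 + m)) (G(m, f) = -(-1 - 1)/(3*(m + 1)) = -(-2)/(3*(1 + m)) = 2/(3*(1 + m)))
(G(-2, -5) - 22)*(-17) = (2/(3*(1 - 2)) - 22)*(-17) = ((⅔)/(-1) - 22)*(-17) = ((⅔)*(-1) - 22)*(-17) = (-⅔ - 22)*(-17) = -68/3*(-17) = 1156/3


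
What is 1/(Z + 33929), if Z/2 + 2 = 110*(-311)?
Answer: -1/34495 ≈ -2.8990e-5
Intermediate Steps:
Z = -68424 (Z = -4 + 2*(110*(-311)) = -4 + 2*(-34210) = -4 - 68420 = -68424)
1/(Z + 33929) = 1/(-68424 + 33929) = 1/(-34495) = -1/34495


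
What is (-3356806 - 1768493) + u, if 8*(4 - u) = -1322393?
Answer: -39679967/8 ≈ -4.9600e+6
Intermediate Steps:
u = 1322425/8 (u = 4 - ⅛*(-1322393) = 4 + 1322393/8 = 1322425/8 ≈ 1.6530e+5)
(-3356806 - 1768493) + u = (-3356806 - 1768493) + 1322425/8 = -5125299 + 1322425/8 = -39679967/8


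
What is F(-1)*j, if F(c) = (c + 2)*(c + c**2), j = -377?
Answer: 0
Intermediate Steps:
F(c) = (2 + c)*(c + c**2)
F(-1)*j = -(2 + (-1)**2 + 3*(-1))*(-377) = -(2 + 1 - 3)*(-377) = -1*0*(-377) = 0*(-377) = 0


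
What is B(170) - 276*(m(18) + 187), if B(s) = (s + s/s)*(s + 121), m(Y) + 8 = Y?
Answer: -4611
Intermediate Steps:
m(Y) = -8 + Y
B(s) = (1 + s)*(121 + s) (B(s) = (s + 1)*(121 + s) = (1 + s)*(121 + s))
B(170) - 276*(m(18) + 187) = (121 + 170² + 122*170) - 276*((-8 + 18) + 187) = (121 + 28900 + 20740) - 276*(10 + 187) = 49761 - 276*197 = 49761 - 54372 = -4611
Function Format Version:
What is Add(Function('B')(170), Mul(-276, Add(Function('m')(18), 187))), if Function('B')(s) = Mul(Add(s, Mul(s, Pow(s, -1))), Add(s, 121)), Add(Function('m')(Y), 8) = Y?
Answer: -4611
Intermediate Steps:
Function('m')(Y) = Add(-8, Y)
Function('B')(s) = Mul(Add(1, s), Add(121, s)) (Function('B')(s) = Mul(Add(s, 1), Add(121, s)) = Mul(Add(1, s), Add(121, s)))
Add(Function('B')(170), Mul(-276, Add(Function('m')(18), 187))) = Add(Add(121, Pow(170, 2), Mul(122, 170)), Mul(-276, Add(Add(-8, 18), 187))) = Add(Add(121, 28900, 20740), Mul(-276, Add(10, 187))) = Add(49761, Mul(-276, 197)) = Add(49761, -54372) = -4611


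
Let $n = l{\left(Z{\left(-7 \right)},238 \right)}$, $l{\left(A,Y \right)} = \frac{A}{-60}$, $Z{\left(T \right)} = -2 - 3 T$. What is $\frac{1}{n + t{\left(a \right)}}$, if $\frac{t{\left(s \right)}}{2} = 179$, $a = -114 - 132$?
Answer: $\frac{60}{21461} \approx 0.0027958$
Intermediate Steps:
$a = -246$ ($a = -114 - 132 = -246$)
$l{\left(A,Y \right)} = - \frac{A}{60}$ ($l{\left(A,Y \right)} = A \left(- \frac{1}{60}\right) = - \frac{A}{60}$)
$t{\left(s \right)} = 358$ ($t{\left(s \right)} = 2 \cdot 179 = 358$)
$n = - \frac{19}{60}$ ($n = - \frac{-2 - -21}{60} = - \frac{-2 + 21}{60} = \left(- \frac{1}{60}\right) 19 = - \frac{19}{60} \approx -0.31667$)
$\frac{1}{n + t{\left(a \right)}} = \frac{1}{- \frac{19}{60} + 358} = \frac{1}{\frac{21461}{60}} = \frac{60}{21461}$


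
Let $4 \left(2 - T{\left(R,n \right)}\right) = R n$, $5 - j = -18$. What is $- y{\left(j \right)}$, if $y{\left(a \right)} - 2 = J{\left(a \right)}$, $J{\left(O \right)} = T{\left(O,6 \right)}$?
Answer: $\frac{61}{2} \approx 30.5$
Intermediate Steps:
$j = 23$ ($j = 5 - -18 = 5 + 18 = 23$)
$T{\left(R,n \right)} = 2 - \frac{R n}{4}$
$J{\left(O \right)} = 2 - \frac{3 O}{2}$ ($J{\left(O \right)} = 2 - \frac{1}{4} O 6 = 2 - \frac{3 O}{2}$)
$y{\left(a \right)} = 4 - \frac{3 a}{2}$ ($y{\left(a \right)} = 2 - \left(-2 + \frac{3 a}{2}\right) = 4 - \frac{3 a}{2}$)
$- y{\left(j \right)} = - (4 - \frac{69}{2}) = \left(-1\right) \left(- \frac{61}{2}\right) = \frac{61}{2}$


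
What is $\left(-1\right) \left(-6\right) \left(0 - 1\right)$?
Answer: $-6$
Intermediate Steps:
$\left(-1\right) \left(-6\right) \left(0 - 1\right) = 6 \left(0 - 1\right) = 6 \left(-1\right) = -6$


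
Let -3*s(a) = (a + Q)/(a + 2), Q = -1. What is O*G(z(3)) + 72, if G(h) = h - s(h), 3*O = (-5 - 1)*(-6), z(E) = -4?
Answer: 34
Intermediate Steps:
s(a) = -(-1 + a)/(3*(2 + a)) (s(a) = -(a - 1)/(3*(a + 2)) = -(-1 + a)/(3*(2 + a)))
O = 12 (O = ((-5 - 1)*(-6))/3 = (-6*(-6))/3 = (1/3)*36 = 12)
G(h) = h - (1 - h)/(3*(2 + h))
O*G(z(3)) + 72 = 12*((-1 - 4 + 3*(-4)*(2 - 4))/(3*(2 - 4))) + 72 = 12*((1/3)*(-1 - 4 + 3*(-4)*(-2))/(-2)) + 72 = 12*((1/3)*(-1/2)*(-1 - 4 + 24)) + 72 = 12*((1/3)*(-1/2)*19) + 72 = 12*(-19/6) + 72 = -38 + 72 = 34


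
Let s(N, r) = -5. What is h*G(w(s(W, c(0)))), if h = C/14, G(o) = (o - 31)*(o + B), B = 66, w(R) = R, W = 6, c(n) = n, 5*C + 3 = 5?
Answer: -2196/35 ≈ -62.743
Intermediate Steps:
C = ⅖ (C = -⅗ + (⅕)*5 = -⅗ + 1 = ⅖ ≈ 0.40000)
G(o) = (-31 + o)*(66 + o) (G(o) = (o - 31)*(o + 66) = (-31 + o)*(66 + o))
h = 1/35 (h = (⅖)/14 = (⅖)*(1/14) = 1/35 ≈ 0.028571)
h*G(w(s(W, c(0)))) = (-2046 + (-5)² + 35*(-5))/35 = (-2046 + 25 - 175)/35 = (1/35)*(-2196) = -2196/35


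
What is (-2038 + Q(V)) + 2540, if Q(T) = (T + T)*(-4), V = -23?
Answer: 686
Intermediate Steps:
Q(T) = -8*T (Q(T) = (2*T)*(-4) = -8*T)
(-2038 + Q(V)) + 2540 = (-2038 - 8*(-23)) + 2540 = (-2038 + 184) + 2540 = -1854 + 2540 = 686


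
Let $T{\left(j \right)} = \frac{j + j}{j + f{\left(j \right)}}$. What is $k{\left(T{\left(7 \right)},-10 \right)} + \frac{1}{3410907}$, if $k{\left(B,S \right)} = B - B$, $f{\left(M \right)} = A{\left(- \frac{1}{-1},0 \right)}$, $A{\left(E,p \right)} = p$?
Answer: $\frac{1}{3410907} \approx 2.9318 \cdot 10^{-7}$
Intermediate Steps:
$f{\left(M \right)} = 0$
$T{\left(j \right)} = 2$ ($T{\left(j \right)} = \frac{j + j}{j + 0} = \frac{2 j}{j} = 2$)
$k{\left(B,S \right)} = 0$
$k{\left(T{\left(7 \right)},-10 \right)} + \frac{1}{3410907} = 0 + \frac{1}{3410907} = \frac{1}{3410907}$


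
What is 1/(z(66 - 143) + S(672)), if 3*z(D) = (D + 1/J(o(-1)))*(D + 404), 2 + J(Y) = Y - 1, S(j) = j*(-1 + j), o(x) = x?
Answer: 4/1769967 ≈ 2.2599e-6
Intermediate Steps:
J(Y) = -3 + Y (J(Y) = -2 + (Y - 1) = -2 + (-1 + Y) = -3 + Y)
z(D) = (404 + D)*(-¼ + D)/3 (z(D) = ((D + 1/(-3 - 1))*(D + 404))/3 = ((D + 1/(-4))*(404 + D))/3 = ((D - ¼)*(404 + D))/3 = ((-¼ + D)*(404 + D))/3 = ((404 + D)*(-¼ + D))/3 = (404 + D)*(-¼ + D)/3)
1/(z(66 - 143) + S(672)) = 1/((-101/3 - (66 - 143)/12 + (66 - 143)*(404 + (66 - 143))/3) + 672*(-1 + 672)) = 1/((-101/3 - 1/12*(-77) + (⅓)*(-77)*(404 - 77)) + 672*671) = 1/((-101/3 + 77/12 + (⅓)*(-77)*327) + 450912) = 1/((-101/3 + 77/12 - 8393) + 450912) = 1/(-33681/4 + 450912) = 1/(1769967/4) = 4/1769967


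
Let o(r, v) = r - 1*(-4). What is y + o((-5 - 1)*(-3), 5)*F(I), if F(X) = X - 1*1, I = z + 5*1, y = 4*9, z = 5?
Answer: 234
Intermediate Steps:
o(r, v) = 4 + r (o(r, v) = r + 4 = 4 + r)
y = 36
I = 10 (I = 5 + 5*1 = 5 + 5 = 10)
F(X) = -1 + X (F(X) = X - 1 = -1 + X)
y + o((-5 - 1)*(-3), 5)*F(I) = 36 + (4 + (-5 - 1)*(-3))*(-1 + 10) = 36 + (4 - 6*(-3))*9 = 36 + (4 + 18)*9 = 36 + 22*9 = 36 + 198 = 234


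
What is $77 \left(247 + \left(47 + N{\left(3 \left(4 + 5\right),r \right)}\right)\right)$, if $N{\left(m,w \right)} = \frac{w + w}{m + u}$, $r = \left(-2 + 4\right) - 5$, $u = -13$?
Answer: $22605$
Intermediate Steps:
$r = -3$ ($r = 2 - 5 = -3$)
$N{\left(m,w \right)} = \frac{2 w}{-13 + m}$ ($N{\left(m,w \right)} = \frac{w + w}{m - 13} = \frac{2 w}{-13 + m}$)
$77 \left(247 + \left(47 + N{\left(3 \left(4 + 5\right),r \right)}\right)\right) = 77 \left(247 + \left(47 + 2 \left(-3\right) \frac{1}{-13 + 3 \left(4 + 5\right)}\right)\right) = 77 \left(247 + \left(47 + 2 \left(-3\right) \frac{1}{-13 + 3 \cdot 9}\right)\right) = 77 \left(247 + \left(47 + 2 \left(-3\right) \frac{1}{-13 + 27}\right)\right) = 77 \left(247 + \left(47 + 2 \left(-3\right) \frac{1}{14}\right)\right) = 77 \left(247 + \left(47 - \frac{3}{7}\right)\right) = 77 \left(247 + \frac{326}{7}\right) = 77 \cdot \frac{2055}{7} = 22605$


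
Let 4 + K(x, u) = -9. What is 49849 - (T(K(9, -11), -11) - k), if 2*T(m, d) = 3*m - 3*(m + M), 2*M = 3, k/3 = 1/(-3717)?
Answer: 247062791/4956 ≈ 49851.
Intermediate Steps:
k = -1/1239 (k = 3/(-3717) = 3*(-1/3717) = -1/1239 ≈ -0.00080710)
M = 3/2 (M = (½)*3 = 3/2 ≈ 1.5000)
K(x, u) = -13 (K(x, u) = -4 - 9 = -13)
T(m, d) = -9/4 (T(m, d) = (3*m - 3*(m + 3/2))/2 = (3*m - 3*(3/2 + m))/2 = (3*m + (-9/2 - 3*m))/2 = (½)*(-9/2) = -9/4)
49849 - (T(K(9, -11), -11) - k) = 49849 - (-9/4 - 1*(-1/1239)) = 49849 - (-9/4 + 1/1239) = 49849 - 1*(-11147/4956) = 49849 + 11147/4956 = 247062791/4956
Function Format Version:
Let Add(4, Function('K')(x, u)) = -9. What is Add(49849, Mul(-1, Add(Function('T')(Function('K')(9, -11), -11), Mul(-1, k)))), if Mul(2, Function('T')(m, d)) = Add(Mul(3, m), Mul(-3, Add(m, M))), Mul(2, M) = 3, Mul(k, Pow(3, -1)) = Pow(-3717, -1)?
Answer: Rational(247062791, 4956) ≈ 49851.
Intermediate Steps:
k = Rational(-1, 1239) (k = Mul(3, Pow(-3717, -1)) = Mul(3, Rational(-1, 3717)) = Rational(-1, 1239) ≈ -0.00080710)
M = Rational(3, 2) (M = Mul(Rational(1, 2), 3) = Rational(3, 2) ≈ 1.5000)
Function('K')(x, u) = -13 (Function('K')(x, u) = Add(-4, -9) = -13)
Function('T')(m, d) = Rational(-9, 4) (Function('T')(m, d) = Mul(Rational(1, 2), Add(Mul(3, m), Mul(-3, Add(m, Rational(3, 2))))) = Mul(Rational(1, 2), Add(Mul(3, m), Mul(-3, Add(Rational(3, 2), m)))) = Mul(Rational(1, 2), Add(Mul(3, m), Add(Rational(-9, 2), Mul(-3, m)))) = Mul(Rational(1, 2), Rational(-9, 2)) = Rational(-9, 4))
Add(49849, Mul(-1, Add(Function('T')(Function('K')(9, -11), -11), Mul(-1, k)))) = Add(49849, Mul(-1, Add(Rational(-9, 4), Mul(-1, Rational(-1, 1239))))) = Add(49849, Mul(-1, Add(Rational(-9, 4), Rational(1, 1239)))) = Add(49849, Mul(-1, Rational(-11147, 4956))) = Add(49849, Rational(11147, 4956)) = Rational(247062791, 4956)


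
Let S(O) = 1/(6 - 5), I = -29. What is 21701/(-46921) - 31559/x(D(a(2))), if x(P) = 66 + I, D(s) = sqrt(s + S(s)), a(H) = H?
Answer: -1481582776/1736077 ≈ -853.41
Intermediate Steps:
S(O) = 1 (S(O) = 1/1 = 1)
D(s) = sqrt(1 + s) (D(s) = sqrt(s + 1) = sqrt(1 + s))
x(P) = 37 (x(P) = 66 - 29 = 37)
21701/(-46921) - 31559/x(D(a(2))) = 21701/(-46921) - 31559/37 = 21701*(-1/46921) - 31559*1/37 = -21701/46921 - 31559/37 = -1481582776/1736077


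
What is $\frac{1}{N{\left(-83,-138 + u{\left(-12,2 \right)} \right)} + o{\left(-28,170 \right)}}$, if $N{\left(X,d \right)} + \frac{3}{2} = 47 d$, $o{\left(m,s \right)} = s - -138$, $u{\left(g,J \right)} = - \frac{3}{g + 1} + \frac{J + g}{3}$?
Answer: $- \frac{66}{417341} \approx -0.00015814$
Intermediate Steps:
$u{\left(g,J \right)} = - \frac{3}{1 + g} + \frac{J}{3} + \frac{g}{3}$ ($u{\left(g,J \right)} = - \frac{3}{1 + g} + \left(J + g\right) \frac{1}{3} = - \frac{3}{1 + g} + \left(\frac{J}{3} + \frac{g}{3}\right) = - \frac{3}{1 + g} + \frac{J}{3} + \frac{g}{3}$)
$o{\left(m,s \right)} = 138 + s$ ($o{\left(m,s \right)} = s + 138 = 138 + s$)
$N{\left(X,d \right)} = - \frac{3}{2} + 47 d$
$\frac{1}{N{\left(-83,-138 + u{\left(-12,2 \right)} \right)} + o{\left(-28,170 \right)}} = \frac{1}{\left(- \frac{3}{2} + 47 \left(-138 + \frac{-9 + 2 - 12 + \left(-12\right)^{2} + 2 \left(-12\right)}{3 \left(1 - 12\right)}\right)\right) + \left(138 + 170\right)} = \frac{1}{\left(- \frac{3}{2} + 47 \left(-138 + \frac{-9 + 2 - 12 + 144 - 24}{3 \left(-11\right)}\right)\right) + 308} = \frac{1}{\left(- \frac{3}{2} + 47 \left(-138 + \frac{1}{3} \left(- \frac{1}{11}\right) 101\right)\right) + 308} = \frac{1}{\left(- \frac{3}{2} + 47 \left(-138 - \frac{101}{33}\right)\right) + 308} = \frac{1}{\left(- \frac{3}{2} + 47 \left(- \frac{4655}{33}\right)\right) + 308} = \frac{1}{\left(- \frac{3}{2} - \frac{218785}{33}\right) + 308} = \frac{1}{- \frac{437669}{66} + 308} = \frac{1}{- \frac{417341}{66}} = - \frac{66}{417341}$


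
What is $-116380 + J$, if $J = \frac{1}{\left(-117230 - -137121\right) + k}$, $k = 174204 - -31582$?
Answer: $- \frac{26264289259}{225677} \approx -1.1638 \cdot 10^{5}$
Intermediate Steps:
$k = 205786$ ($k = 174204 + 31582 = 205786$)
$J = \frac{1}{225677}$ ($J = \frac{1}{\left(-117230 - -137121\right) + 205786} = \frac{1}{\left(-117230 + 137121\right) + 205786} = \frac{1}{19891 + 205786} = \frac{1}{225677} \approx 4.4311 \cdot 10^{-6}$)
$-116380 + J = -116380 + \frac{1}{225677} = - \frac{26264289259}{225677}$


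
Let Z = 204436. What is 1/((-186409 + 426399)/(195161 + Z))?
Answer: 399597/239990 ≈ 1.6651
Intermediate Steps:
1/((-186409 + 426399)/(195161 + Z)) = 1/((-186409 + 426399)/(195161 + 204436)) = 1/(239990/399597) = 399597/239990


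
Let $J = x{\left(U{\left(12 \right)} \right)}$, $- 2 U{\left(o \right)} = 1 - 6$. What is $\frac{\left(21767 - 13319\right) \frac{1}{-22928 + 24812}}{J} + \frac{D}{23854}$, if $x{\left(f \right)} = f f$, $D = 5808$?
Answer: $\frac{44984632}{46813475} \approx 0.96093$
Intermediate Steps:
$U{\left(o \right)} = \frac{5}{2}$ ($U{\left(o \right)} = - \frac{1 - 6}{2} = \left(- \frac{1}{2}\right) \left(-5\right) = \frac{5}{2}$)
$x{\left(f \right)} = f^{2}$
$J = \frac{25}{4}$ ($J = \left(\frac{5}{2}\right)^{2} = \frac{25}{4} \approx 6.25$)
$\frac{\left(21767 - 13319\right) \frac{1}{-22928 + 24812}}{J} + \frac{D}{23854} = \frac{\left(21767 - 13319\right) \frac{1}{-22928 + 24812}}{\frac{25}{4}} + \frac{5808}{23854} = \frac{8448}{1884} \cdot \frac{4}{25} + 5808 \cdot \frac{1}{23854} = 8448 \cdot \frac{1}{1884} \cdot \frac{4}{25} + \frac{2904}{11927} = \frac{704}{157} \cdot \frac{4}{25} + \frac{2904}{11927} = \frac{2816}{3925} + \frac{2904}{11927} = \frac{44984632}{46813475}$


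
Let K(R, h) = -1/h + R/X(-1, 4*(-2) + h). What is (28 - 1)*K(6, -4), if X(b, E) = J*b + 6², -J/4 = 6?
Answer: 189/20 ≈ 9.4500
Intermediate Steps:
J = -24 (J = -4*6 = -24)
X(b, E) = 36 - 24*b (X(b, E) = -24*b + 6² = -24*b + 36 = 36 - 24*b)
K(R, h) = -1/h + R/60 (K(R, h) = -1/h + R/(36 - 24*(-1)) = -1/h + R/(36 + 24) = -1/h + R/60)
(28 - 1)*K(6, -4) = (28 - 1)*(-1/(-4) + (1/60)*6) = 27*(-1*(-¼) + ⅒) = 27*(¼ + ⅒) = 27*(7/20) = 189/20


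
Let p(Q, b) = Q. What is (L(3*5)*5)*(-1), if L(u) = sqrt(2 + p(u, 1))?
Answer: -5*sqrt(17) ≈ -20.616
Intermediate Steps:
L(u) = sqrt(2 + u)
(L(3*5)*5)*(-1) = (sqrt(2 + 3*5)*5)*(-1) = (sqrt(2 + 15)*5)*(-1) = (sqrt(17)*5)*(-1) = (5*sqrt(17))*(-1) = -5*sqrt(17)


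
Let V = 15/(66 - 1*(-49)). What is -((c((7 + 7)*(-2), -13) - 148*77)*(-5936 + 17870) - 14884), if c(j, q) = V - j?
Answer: 3120617906/23 ≈ 1.3568e+8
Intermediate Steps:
V = 3/23 (V = 15/(66 + 49) = 15/115 = 15*(1/115) = 3/23 ≈ 0.13043)
c(j, q) = 3/23 - j
-((c((7 + 7)*(-2), -13) - 148*77)*(-5936 + 17870) - 14884) = -(((3/23 - (7 + 7)*(-2)) - 148*77)*(-5936 + 17870) - 14884) = -(((3/23 - 14*(-2)) - 11396)*11934 - 14884) = -(((3/23 - 1*(-28)) - 11396)*11934 - 14884) = -(((3/23 + 28) - 11396)*11934 - 14884) = -((647/23 - 11396)*11934 - 14884) = -(-261461/23*11934 - 14884) = -(-3120275574/23 - 14884) = -1*(-3120617906/23) = 3120617906/23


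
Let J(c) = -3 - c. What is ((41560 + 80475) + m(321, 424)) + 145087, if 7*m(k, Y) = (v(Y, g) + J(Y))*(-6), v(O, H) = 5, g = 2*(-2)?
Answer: 1872386/7 ≈ 2.6748e+5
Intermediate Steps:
g = -4
m(k, Y) = -12/7 + 6*Y/7 (m(k, Y) = ((5 + (-3 - Y))*(-6))/7 = ((2 - Y)*(-6))/7 = (-12 + 6*Y)/7 = -12/7 + 6*Y/7)
((41560 + 80475) + m(321, 424)) + 145087 = ((41560 + 80475) + (-12/7 + (6/7)*424)) + 145087 = (122035 + (-12/7 + 2544/7)) + 145087 = (122035 + 2532/7) + 145087 = 856777/7 + 145087 = 1872386/7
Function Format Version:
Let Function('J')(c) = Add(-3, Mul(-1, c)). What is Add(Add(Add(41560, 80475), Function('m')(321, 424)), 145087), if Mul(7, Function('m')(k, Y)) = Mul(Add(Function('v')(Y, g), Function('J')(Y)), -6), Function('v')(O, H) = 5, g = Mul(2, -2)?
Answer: Rational(1872386, 7) ≈ 2.6748e+5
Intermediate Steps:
g = -4
Function('m')(k, Y) = Add(Rational(-12, 7), Mul(Rational(6, 7), Y)) (Function('m')(k, Y) = Mul(Rational(1, 7), Mul(Add(5, Add(-3, Mul(-1, Y))), -6)) = Mul(Rational(1, 7), Mul(Add(2, Mul(-1, Y)), -6)) = Mul(Rational(1, 7), Add(-12, Mul(6, Y))) = Add(Rational(-12, 7), Mul(Rational(6, 7), Y)))
Add(Add(Add(41560, 80475), Function('m')(321, 424)), 145087) = Add(Add(Add(41560, 80475), Add(Rational(-12, 7), Mul(Rational(6, 7), 424))), 145087) = Add(Add(122035, Add(Rational(-12, 7), Rational(2544, 7))), 145087) = Add(Add(122035, Rational(2532, 7)), 145087) = Add(Rational(856777, 7), 145087) = Rational(1872386, 7)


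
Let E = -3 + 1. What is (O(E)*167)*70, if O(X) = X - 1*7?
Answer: -105210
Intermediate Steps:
E = -2
O(X) = -7 + X (O(X) = X - 7 = -7 + X)
(O(E)*167)*70 = ((-7 - 2)*167)*70 = -9*167*70 = -1503*70 = -105210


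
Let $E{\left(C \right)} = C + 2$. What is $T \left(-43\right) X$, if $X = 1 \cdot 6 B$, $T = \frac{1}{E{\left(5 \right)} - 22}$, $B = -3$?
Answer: $- \frac{258}{5} \approx -51.6$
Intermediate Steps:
$E{\left(C \right)} = 2 + C$
$T = - \frac{1}{15}$ ($T = \frac{1}{\left(2 + 5\right) - 22} = \frac{1}{7 - 22} = \frac{1}{-15} = - \frac{1}{15} \approx -0.066667$)
$X = -18$ ($X = 1 \cdot 6 \left(-3\right) = 1 \left(-18\right) = -18$)
$T \left(-43\right) X = \left(- \frac{1}{15}\right) \left(-43\right) \left(-18\right) = \frac{43}{15} \left(-18\right) = - \frac{258}{5}$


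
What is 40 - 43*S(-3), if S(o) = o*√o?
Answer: 40 + 129*I*√3 ≈ 40.0 + 223.43*I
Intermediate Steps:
S(o) = o^(3/2)
40 - 43*S(-3) = 40 - (-129)*I*√3 = 40 + 129*I*√3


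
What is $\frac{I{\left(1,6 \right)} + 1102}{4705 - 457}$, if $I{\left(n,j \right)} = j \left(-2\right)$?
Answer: $\frac{545}{2124} \approx 0.25659$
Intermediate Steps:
$I{\left(n,j \right)} = - 2 j$
$\frac{I{\left(1,6 \right)} + 1102}{4705 - 457} = \frac{\left(-2\right) 6 + 1102}{4705 - 457} = \frac{-12 + 1102}{4248} = 1090 \cdot \frac{1}{4248} = \frac{545}{2124}$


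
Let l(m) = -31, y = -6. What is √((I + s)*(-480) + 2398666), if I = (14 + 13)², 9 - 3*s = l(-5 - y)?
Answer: √2042346 ≈ 1429.1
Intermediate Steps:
s = 40/3 (s = 3 - ⅓*(-31) = 3 + 31/3 = 40/3 ≈ 13.333)
I = 729 (I = 27² = 729)
√((I + s)*(-480) + 2398666) = √((729 + 40/3)*(-480) + 2398666) = √((2227/3)*(-480) + 2398666) = √(-356320 + 2398666) = √2042346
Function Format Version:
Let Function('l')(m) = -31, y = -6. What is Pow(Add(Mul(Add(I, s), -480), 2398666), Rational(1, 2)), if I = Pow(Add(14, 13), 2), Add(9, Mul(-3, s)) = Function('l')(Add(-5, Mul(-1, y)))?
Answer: Pow(2042346, Rational(1, 2)) ≈ 1429.1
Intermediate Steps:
s = Rational(40, 3) (s = Add(3, Mul(Rational(-1, 3), -31)) = Add(3, Rational(31, 3)) = Rational(40, 3) ≈ 13.333)
I = 729 (I = Pow(27, 2) = 729)
Pow(Add(Mul(Add(I, s), -480), 2398666), Rational(1, 2)) = Pow(Add(Mul(Add(729, Rational(40, 3)), -480), 2398666), Rational(1, 2)) = Pow(Add(Mul(Rational(2227, 3), -480), 2398666), Rational(1, 2)) = Pow(Add(-356320, 2398666), Rational(1, 2)) = Pow(2042346, Rational(1, 2))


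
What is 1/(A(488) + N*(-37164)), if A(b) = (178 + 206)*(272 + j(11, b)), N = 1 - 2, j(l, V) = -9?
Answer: 1/138156 ≈ 7.2382e-6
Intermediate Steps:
N = -1 (N = 1 - 1*2 = 1 - 2 = -1)
A(b) = 100992 (A(b) = (178 + 206)*(272 - 9) = 384*263 = 100992)
1/(A(488) + N*(-37164)) = 1/(100992 - 1*(-37164)) = 1/(100992 + 37164) = 1/138156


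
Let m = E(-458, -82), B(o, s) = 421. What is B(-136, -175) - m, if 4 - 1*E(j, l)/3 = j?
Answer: -965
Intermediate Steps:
E(j, l) = 12 - 3*j
m = 1386 (m = 12 - 3*(-458) = 12 + 1374 = 1386)
B(-136, -175) - m = 421 - 1*1386 = 421 - 1386 = -965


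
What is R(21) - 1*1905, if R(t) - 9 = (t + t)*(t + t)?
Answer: -132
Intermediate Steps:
R(t) = 9 + 4*t² (R(t) = 9 + (t + t)*(t + t) = 9 + (2*t)*(2*t) = 9 + 4*t²)
R(21) - 1*1905 = (9 + 4*21²) - 1*1905 = (9 + 4*441) - 1905 = (9 + 1764) - 1905 = 1773 - 1905 = -132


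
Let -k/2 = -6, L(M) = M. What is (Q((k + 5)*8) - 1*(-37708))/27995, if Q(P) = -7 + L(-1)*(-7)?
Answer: 3428/2545 ≈ 1.3470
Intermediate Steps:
k = 12 (k = -2*(-6) = 12)
Q(P) = 0 (Q(P) = -7 - 1*(-7) = -7 + 7 = 0)
(Q((k + 5)*8) - 1*(-37708))/27995 = (0 - 1*(-37708))/27995 = (0 + 37708)*(1/27995) = 37708*(1/27995) = 3428/2545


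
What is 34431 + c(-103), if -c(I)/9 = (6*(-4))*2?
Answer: 34863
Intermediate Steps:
c(I) = 432 (c(I) = -9*6*(-4)*2 = -(-216)*2 = -9*(-48) = 432)
34431 + c(-103) = 34431 + 432 = 34863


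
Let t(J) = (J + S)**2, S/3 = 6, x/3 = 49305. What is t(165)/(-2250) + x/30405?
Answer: -5077217/506750 ≈ -10.019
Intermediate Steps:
x = 147915 (x = 3*49305 = 147915)
S = 18 (S = 3*6 = 18)
t(J) = (18 + J)**2 (t(J) = (J + 18)**2 = (18 + J)**2)
t(165)/(-2250) + x/30405 = (18 + 165)**2/(-2250) + 147915/30405 = 183**2*(-1/2250) + 147915*(1/30405) = 33489*(-1/2250) + 9861/2027 = -3721/250 + 9861/2027 = -5077217/506750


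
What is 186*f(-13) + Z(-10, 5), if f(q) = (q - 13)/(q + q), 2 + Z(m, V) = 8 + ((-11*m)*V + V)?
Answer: 747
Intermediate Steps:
Z(m, V) = 6 + V - 11*V*m (Z(m, V) = -2 + (8 + ((-11*m)*V + V)) = -2 + (8 + (-11*V*m + V)) = -2 + (8 + (V - 11*V*m)) = -2 + (8 + V - 11*V*m) = 6 + V - 11*V*m)
f(q) = (-13 + q)/(2*q) (f(q) = (-13 + q)/((2*q)) = (-13 + q)*(1/(2*q)) = (-13 + q)/(2*q))
186*f(-13) + Z(-10, 5) = 186*((½)*(-13 - 13)/(-13)) + (6 + 5 - 11*5*(-10)) = 186*((½)*(-1/13)*(-26)) + (6 + 5 + 550) = 186*1 + 561 = 186 + 561 = 747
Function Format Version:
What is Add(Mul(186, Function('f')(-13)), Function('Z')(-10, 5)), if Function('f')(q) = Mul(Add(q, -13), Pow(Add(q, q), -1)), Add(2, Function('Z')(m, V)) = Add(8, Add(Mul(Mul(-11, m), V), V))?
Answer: 747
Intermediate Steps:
Function('Z')(m, V) = Add(6, V, Mul(-11, V, m)) (Function('Z')(m, V) = Add(-2, Add(8, Add(Mul(Mul(-11, m), V), V))) = Add(-2, Add(8, Add(Mul(-11, V, m), V))) = Add(-2, Add(8, Add(V, Mul(-11, V, m)))) = Add(-2, Add(8, V, Mul(-11, V, m))) = Add(6, V, Mul(-11, V, m)))
Function('f')(q) = Mul(Rational(1, 2), Pow(q, -1), Add(-13, q)) (Function('f')(q) = Mul(Add(-13, q), Pow(Mul(2, q), -1)) = Mul(Add(-13, q), Mul(Rational(1, 2), Pow(q, -1))) = Mul(Rational(1, 2), Pow(q, -1), Add(-13, q)))
Add(Mul(186, Function('f')(-13)), Function('Z')(-10, 5)) = Add(Mul(186, Mul(Rational(1, 2), Pow(-13, -1), Add(-13, -13))), Add(6, 5, Mul(-11, 5, -10))) = Add(Mul(186, Mul(Rational(1, 2), Rational(-1, 13), -26)), Add(6, 5, 550)) = Add(Mul(186, 1), 561) = Add(186, 561) = 747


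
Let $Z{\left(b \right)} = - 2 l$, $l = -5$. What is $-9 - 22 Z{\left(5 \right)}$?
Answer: $-229$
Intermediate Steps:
$Z{\left(b \right)} = 10$ ($Z{\left(b \right)} = \left(-2\right) \left(-5\right) = 10$)
$-9 - 22 Z{\left(5 \right)} = -9 - 220 = -229$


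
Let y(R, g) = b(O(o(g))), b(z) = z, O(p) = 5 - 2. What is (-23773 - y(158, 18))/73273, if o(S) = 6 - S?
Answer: -23776/73273 ≈ -0.32449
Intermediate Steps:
O(p) = 3
y(R, g) = 3
(-23773 - y(158, 18))/73273 = (-23773 - 1*3)/73273 = (-23773 - 3)*(1/73273) = -23776*1/73273 = -23776/73273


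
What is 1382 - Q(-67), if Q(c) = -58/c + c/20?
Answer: 1855209/1340 ≈ 1384.5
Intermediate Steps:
Q(c) = -58/c + c/20 (Q(c) = -58/c + c*(1/20) = -58/c + c/20)
1382 - Q(-67) = 1382 - (-58/(-67) + (1/20)*(-67)) = 1382 - (-58*(-1/67) - 67/20) = 1382 - (58/67 - 67/20) = 1382 - 1*(-3329/1340) = 1382 + 3329/1340 = 1855209/1340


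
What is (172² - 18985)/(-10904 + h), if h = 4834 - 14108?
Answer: -3533/6726 ≈ -0.52528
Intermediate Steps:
h = -9274
(172² - 18985)/(-10904 + h) = (172² - 18985)/(-10904 - 9274) = (29584 - 18985)/(-20178) = 10599*(-1/20178) = -3533/6726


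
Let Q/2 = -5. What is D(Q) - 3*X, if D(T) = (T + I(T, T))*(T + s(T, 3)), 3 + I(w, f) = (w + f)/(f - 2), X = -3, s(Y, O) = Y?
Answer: 707/3 ≈ 235.67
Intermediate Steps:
Q = -10 (Q = 2*(-5) = -10)
I(w, f) = -3 + (f + w)/(-2 + f) (I(w, f) = -3 + (w + f)/(f - 2) = -3 + (f + w)/(-2 + f))
D(T) = 2*T*(T + (6 - T)/(-2 + T)) (D(T) = (T + (6 + T - 2*T)/(-2 + T))*(T + T) = (T + (6 - T)/(-2 + T))*(2*T) = 2*T*(T + (6 - T)/(-2 + T)))
D(Q) - 3*X = 2*(-10)*(6 - 1*(-10) - 10*(-2 - 10))/(-2 - 10) - 3*(-3) = 2*(-10)*(6 + 10 - 10*(-12))/(-12) + 9 = 2*(-10)*(-1/12)*(6 + 10 + 120) + 9 = 2*(-10)*(-1/12)*136 + 9 = 680/3 + 9 = 707/3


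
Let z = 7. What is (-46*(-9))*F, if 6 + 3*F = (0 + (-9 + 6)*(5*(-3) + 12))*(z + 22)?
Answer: 35190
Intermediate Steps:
F = 85 (F = -2 + ((0 + (-9 + 6)*(5*(-3) + 12))*(7 + 22))/3 = -2 + ((0 - 3*(-15 + 12))*29)/3 = -2 + ((0 - 3*(-3))*29)/3 = -2 + ((0 + 9)*29)/3 = -2 + (9*29)/3 = -2 + (⅓)*261 = -2 + 87 = 85)
(-46*(-9))*F = -46*(-9)*85 = 414*85 = 35190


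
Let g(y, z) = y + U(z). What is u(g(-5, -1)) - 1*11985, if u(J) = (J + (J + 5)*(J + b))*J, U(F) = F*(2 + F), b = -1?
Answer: -11991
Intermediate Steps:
g(y, z) = y + z*(2 + z)
u(J) = J*(J + (-1 + J)*(5 + J)) (u(J) = (J + (J + 5)*(J - 1))*J = (J + (5 + J)*(-1 + J))*J = (J + (-1 + J)*(5 + J))*J = J*(J + (-1 + J)*(5 + J)))
u(g(-5, -1)) - 1*11985 = (-5 - (2 - 1))*(-5 + (-5 - (2 - 1))² + 5*(-5 - (2 - 1))) - 1*11985 = (-5 - 1*1)*(-5 + (-5 - 1*1)² + 5*(-5 - 1*1)) - 11985 = (-5 - 1)*(-5 + (-5 - 1)² + 5*(-5 - 1)) - 11985 = -6*(-5 + (-6)² + 5*(-6)) - 11985 = -6*(-5 + 36 - 30) - 11985 = -6*1 - 11985 = -6 - 11985 = -11991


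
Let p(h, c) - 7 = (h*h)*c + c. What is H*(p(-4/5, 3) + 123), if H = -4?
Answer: -13492/25 ≈ -539.68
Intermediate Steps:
p(h, c) = 7 + c + c*h² (p(h, c) = 7 + ((h*h)*c + c) = 7 + (h²*c + c) = 7 + (c*h² + c) = 7 + (c + c*h²) = 7 + c + c*h²)
H*(p(-4/5, 3) + 123) = -4*((7 + 3 + 3*(-4/5)²) + 123) = -4*((7 + 3 + 3*(-4*⅕)²) + 123) = -4*((7 + 3 + 3*(-⅘)²) + 123) = -4*((7 + 3 + 3*(16/25)) + 123) = -4*((7 + 3 + 48/25) + 123) = -4*(298/25 + 123) = -4*3373/25 = -13492/25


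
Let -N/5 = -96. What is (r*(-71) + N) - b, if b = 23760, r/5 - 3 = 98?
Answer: -59135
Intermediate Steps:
N = 480 (N = -5*(-96) = 480)
r = 505 (r = 15 + 5*98 = 15 + 490 = 505)
(r*(-71) + N) - b = (505*(-71) + 480) - 1*23760 = (-35855 + 480) - 23760 = -35375 - 23760 = -59135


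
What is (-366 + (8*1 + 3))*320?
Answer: -113600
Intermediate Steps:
(-366 + (8*1 + 3))*320 = (-366 + (8 + 3))*320 = (-366 + 11)*320 = -355*320 = -113600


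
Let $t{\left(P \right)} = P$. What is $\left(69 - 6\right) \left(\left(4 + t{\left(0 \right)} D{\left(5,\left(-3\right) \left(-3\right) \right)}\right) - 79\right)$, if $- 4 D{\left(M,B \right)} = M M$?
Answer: $-4725$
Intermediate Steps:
$D{\left(M,B \right)} = - \frac{M^{2}}{4}$ ($D{\left(M,B \right)} = - \frac{M M}{4} = - \frac{M^{2}}{4}$)
$\left(69 - 6\right) \left(\left(4 + t{\left(0 \right)} D{\left(5,\left(-3\right) \left(-3\right) \right)}\right) - 79\right) = \left(69 - 6\right) \left(\left(4 + 0 \left(- \frac{5^{2}}{4}\right)\right) - 79\right) = \left(69 - 6\right) \left(\left(4 + 0 \left(\left(- \frac{1}{4}\right) 25\right)\right) - 79\right) = 63 \left(\left(4 + 0 \left(- \frac{25}{4}\right)\right) - 79\right) = 63 \left(\left(4 + 0\right) - 79\right) = 63 \left(4 - 79\right) = 63 \left(-75\right) = -4725$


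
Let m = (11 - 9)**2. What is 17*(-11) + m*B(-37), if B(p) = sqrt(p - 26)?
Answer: -187 + 12*I*sqrt(7) ≈ -187.0 + 31.749*I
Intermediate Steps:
B(p) = sqrt(-26 + p)
m = 4 (m = 2**2 = 4)
17*(-11) + m*B(-37) = 17*(-11) + 4*sqrt(-26 - 37) = -187 + 4*sqrt(-63) = -187 + 4*(3*I*sqrt(7)) = -187 + 12*I*sqrt(7)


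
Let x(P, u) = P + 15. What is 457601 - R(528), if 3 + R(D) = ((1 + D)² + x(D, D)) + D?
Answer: 176692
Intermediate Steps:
x(P, u) = 15 + P
R(D) = 12 + (1 + D)² + 2*D (R(D) = -3 + (((1 + D)² + (15 + D)) + D) = -3 + ((15 + D + (1 + D)²) + D) = -3 + (15 + (1 + D)² + 2*D) = 12 + (1 + D)² + 2*D)
457601 - R(528) = 457601 - (13 + 528² + 4*528) = 457601 - (13 + 278784 + 2112) = 457601 - 1*280909 = 457601 - 280909 = 176692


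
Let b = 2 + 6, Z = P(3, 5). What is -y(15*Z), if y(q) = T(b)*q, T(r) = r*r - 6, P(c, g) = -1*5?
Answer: 4350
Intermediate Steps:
P(c, g) = -5
Z = -5
b = 8
T(r) = -6 + r**2 (T(r) = r**2 - 6 = -6 + r**2)
y(q) = 58*q (y(q) = (-6 + 8**2)*q = (-6 + 64)*q = 58*q)
-y(15*Z) = -58*15*(-5) = -58*(-75) = -1*(-4350) = 4350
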